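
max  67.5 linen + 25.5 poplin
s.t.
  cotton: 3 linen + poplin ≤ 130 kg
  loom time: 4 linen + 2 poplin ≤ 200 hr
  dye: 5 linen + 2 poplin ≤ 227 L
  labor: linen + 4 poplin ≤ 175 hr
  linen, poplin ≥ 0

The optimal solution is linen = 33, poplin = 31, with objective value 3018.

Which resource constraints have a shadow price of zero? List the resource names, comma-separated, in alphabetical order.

cotton: 130/130 (binding)
loom time: 194/200 (slack 6)
dye: 227/227 (binding)
labor: 157/175 (slack 18)
By complementary slackness, a constraint with positive slack has shadow price 0 → labor, loom time.

labor, loom time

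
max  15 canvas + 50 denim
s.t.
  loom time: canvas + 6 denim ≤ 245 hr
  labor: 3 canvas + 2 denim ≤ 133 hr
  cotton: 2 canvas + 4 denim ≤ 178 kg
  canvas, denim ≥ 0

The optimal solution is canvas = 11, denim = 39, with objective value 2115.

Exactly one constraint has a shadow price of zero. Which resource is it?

labor

loom time: 245/245 (binding)
labor: 111/133 (slack 22)
cotton: 178/178 (binding)
By complementary slackness, a constraint with positive slack has shadow price 0 → labor.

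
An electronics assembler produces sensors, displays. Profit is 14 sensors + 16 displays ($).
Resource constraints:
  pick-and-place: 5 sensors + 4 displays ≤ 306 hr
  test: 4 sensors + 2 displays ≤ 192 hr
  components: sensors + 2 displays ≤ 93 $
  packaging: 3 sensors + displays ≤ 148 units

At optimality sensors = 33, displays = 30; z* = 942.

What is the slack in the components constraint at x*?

components used = 1·33 + 2·30 = 93; slack = 93 − 93 = 0.

0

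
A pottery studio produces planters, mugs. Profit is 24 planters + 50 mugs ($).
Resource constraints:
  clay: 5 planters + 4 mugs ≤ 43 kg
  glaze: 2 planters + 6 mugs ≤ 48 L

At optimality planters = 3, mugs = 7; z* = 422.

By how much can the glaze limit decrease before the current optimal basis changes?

30.8

Binding constraints: clay, glaze. The basis is B = [[5,4],[2,6]] with det 22.
Per unit decrease in glaze, x* moves by d = (0.1818, -0.2273).
The basis stays optimal until mugs reaches 0; allowable decrease = 30.8 L.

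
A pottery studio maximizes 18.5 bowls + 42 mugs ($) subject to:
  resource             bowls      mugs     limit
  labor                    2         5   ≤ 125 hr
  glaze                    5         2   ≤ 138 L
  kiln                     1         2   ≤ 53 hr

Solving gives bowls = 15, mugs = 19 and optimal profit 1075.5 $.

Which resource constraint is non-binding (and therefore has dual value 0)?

glaze

labor: 125/125 (binding)
glaze: 113/138 (slack 25)
kiln: 53/53 (binding)
By complementary slackness, a constraint with positive slack has shadow price 0 → glaze.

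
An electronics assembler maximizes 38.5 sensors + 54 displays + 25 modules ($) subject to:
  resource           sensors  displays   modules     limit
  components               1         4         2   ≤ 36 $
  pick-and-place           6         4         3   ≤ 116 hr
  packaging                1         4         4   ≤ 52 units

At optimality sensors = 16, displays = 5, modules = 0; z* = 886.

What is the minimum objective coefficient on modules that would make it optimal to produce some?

32

Binding: components and pick-and-place. Non-binding: packaging (16 unused).
Slack constraints have shadow price 0 (complementary slackness).
The binding rows give the dual system: 1·y_components + 6·y_pick-and-place = 38.5 and 4·y_components + 4·y_pick-and-place = 54.
This yields shadow prices y_components = 8.5, y_pick-and-place = 5.
modules enters the basis when its profit ≥ yᵀa₃ = 8.5·2 + 5·3 = 32.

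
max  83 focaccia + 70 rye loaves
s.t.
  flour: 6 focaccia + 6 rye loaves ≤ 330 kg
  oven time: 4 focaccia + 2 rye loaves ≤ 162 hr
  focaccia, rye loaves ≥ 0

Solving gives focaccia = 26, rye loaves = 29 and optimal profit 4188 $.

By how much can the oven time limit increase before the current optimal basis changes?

58

Binding constraints: flour, oven time. The basis is B = [[6,6],[4,2]] with det -12.
Per unit increase in oven time, x* moves by d = (0.5, -0.5).
The basis stays optimal until rye loaves reaches 0; allowable increase = 58 hr.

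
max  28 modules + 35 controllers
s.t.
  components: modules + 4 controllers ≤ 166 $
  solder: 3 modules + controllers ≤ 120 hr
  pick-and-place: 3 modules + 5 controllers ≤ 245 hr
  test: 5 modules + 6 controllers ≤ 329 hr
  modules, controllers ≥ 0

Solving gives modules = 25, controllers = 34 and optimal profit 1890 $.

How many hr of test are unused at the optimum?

0

test used = 5·25 + 6·34 = 329; slack = 329 − 329 = 0.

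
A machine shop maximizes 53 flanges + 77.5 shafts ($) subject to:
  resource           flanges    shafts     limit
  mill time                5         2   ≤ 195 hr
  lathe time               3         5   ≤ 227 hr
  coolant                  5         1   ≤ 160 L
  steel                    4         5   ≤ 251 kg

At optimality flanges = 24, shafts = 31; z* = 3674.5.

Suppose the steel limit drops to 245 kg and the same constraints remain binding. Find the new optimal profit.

Binding: lathe time and steel. Non-binding: mill time (13 unused), coolant (9 unused).
Since mill time, coolant are not tight, their duals are 0.
From A_Bᵀ y = c: 3·y_lathe time + 4·y_steel = 53; 5·y_lathe time + 5·y_steel = 77.5.
This yields shadow prices y_lathe time = 9, y_steel = 6.5.
Δz = y_steel·Δb = 6.5 × (-6) = -39, so new z* = 3674.5 − 39 = 3635.5.

3635.5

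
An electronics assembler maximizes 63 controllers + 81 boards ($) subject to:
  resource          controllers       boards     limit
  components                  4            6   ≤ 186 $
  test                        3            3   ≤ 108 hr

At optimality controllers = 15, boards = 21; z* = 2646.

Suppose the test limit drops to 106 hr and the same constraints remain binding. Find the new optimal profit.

Both components and test are binding at x*.
From A_Bᵀ y = c: 4·y_components + 3·y_test = 63; 6·y_components + 3·y_test = 81.
This yields shadow prices y_components = 9, y_test = 9.
Δz = y_test·Δb = 9 × (-2) = -18, so new z* = 2646 − 18 = 2628.

2628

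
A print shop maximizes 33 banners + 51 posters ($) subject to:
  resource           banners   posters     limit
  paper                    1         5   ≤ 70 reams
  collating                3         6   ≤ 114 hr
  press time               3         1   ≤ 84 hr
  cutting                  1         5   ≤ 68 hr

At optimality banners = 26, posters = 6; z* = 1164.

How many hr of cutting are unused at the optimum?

12

cutting used = 1·26 + 5·6 = 56; slack = 68 − 56 = 12.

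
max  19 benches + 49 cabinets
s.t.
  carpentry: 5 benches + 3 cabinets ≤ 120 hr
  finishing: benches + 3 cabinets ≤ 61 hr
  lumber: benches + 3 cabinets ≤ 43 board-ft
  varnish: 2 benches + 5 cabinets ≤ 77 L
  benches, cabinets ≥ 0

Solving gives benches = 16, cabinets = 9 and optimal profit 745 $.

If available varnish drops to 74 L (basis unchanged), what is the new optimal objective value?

Check each constraint at x*: carpentry 107/120 (slack 13); finishing 43/61 (slack 18); lumber 43/43 (tight); varnish 77/77 (tight).
Since carpentry, finishing are not tight, their duals are 0.
The binding rows give the dual system: 1·y_lumber + 2·y_varnish = 19 and 3·y_lumber + 5·y_varnish = 49.
This yields shadow prices y_lumber = 3, y_varnish = 8.
Δz = y_varnish·Δb = 8 × (-3) = -24, so new z* = 745 − 24 = 721.

721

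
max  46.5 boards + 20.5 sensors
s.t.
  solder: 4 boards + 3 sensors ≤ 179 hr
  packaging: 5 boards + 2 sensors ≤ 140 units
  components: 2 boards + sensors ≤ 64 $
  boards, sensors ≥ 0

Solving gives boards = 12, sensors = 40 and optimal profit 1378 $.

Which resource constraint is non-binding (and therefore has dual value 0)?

solder: 168/179 (slack 11)
packaging: 140/140 (binding)
components: 64/64 (binding)
By complementary slackness, a constraint with positive slack has shadow price 0 → solder.

solder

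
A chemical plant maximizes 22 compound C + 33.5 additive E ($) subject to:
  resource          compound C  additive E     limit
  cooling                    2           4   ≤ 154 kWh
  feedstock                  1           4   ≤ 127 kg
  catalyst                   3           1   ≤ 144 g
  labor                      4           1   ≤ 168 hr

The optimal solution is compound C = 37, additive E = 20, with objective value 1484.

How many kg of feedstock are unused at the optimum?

10

feedstock used = 1·37 + 4·20 = 117; slack = 127 − 117 = 10.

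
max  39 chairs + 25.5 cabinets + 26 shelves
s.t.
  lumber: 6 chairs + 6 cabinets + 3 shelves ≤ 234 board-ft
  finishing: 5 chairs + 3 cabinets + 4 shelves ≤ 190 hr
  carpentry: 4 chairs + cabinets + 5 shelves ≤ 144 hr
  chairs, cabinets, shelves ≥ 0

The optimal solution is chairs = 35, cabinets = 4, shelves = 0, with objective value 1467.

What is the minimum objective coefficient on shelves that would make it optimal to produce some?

33

At the optimum: lumber uses 234 of 234 (binding); finishing uses 187 of 190 (slack = 3); carpentry uses 144 of 144 (binding).
Slack constraints have shadow price 0 (complementary slackness).
Dual feasibility on the basic columns requires 6·y_lumber + 4·y_carpentry = 39, 6·y_lumber + 1·y_carpentry = 25.5.
Solving: y_lumber = 3.5, y_carpentry = 4.5.
shelves enters the basis when its profit ≥ yᵀa₃ = 3.5·3 + 4.5·5 = 33.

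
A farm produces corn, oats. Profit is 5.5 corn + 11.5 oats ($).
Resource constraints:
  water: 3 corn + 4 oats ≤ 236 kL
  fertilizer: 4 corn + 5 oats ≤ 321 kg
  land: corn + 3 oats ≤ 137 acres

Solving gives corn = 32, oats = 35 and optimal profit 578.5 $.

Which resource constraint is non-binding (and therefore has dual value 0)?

water: 236/236 (binding)
fertilizer: 303/321 (slack 18)
land: 137/137 (binding)
By complementary slackness, a constraint with positive slack has shadow price 0 → fertilizer.

fertilizer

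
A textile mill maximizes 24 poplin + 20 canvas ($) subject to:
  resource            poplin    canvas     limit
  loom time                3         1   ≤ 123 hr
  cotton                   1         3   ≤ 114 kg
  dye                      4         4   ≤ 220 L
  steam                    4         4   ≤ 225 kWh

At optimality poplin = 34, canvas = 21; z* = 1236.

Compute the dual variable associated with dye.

At the optimum: loom time uses 123 of 123 (binding); cotton uses 97 of 114 (slack = 17); dye uses 220 of 220 (binding); steam uses 220 of 225 (slack = 5).
Slack constraints have shadow price 0 (complementary slackness).
From A_Bᵀ y = c: 3·y_loom time + 4·y_dye = 24; 1·y_loom time + 4·y_dye = 20.
Solving: y_loom time = 2, y_dye = 4.5.
Shadow price of dye = 4.5.

4.5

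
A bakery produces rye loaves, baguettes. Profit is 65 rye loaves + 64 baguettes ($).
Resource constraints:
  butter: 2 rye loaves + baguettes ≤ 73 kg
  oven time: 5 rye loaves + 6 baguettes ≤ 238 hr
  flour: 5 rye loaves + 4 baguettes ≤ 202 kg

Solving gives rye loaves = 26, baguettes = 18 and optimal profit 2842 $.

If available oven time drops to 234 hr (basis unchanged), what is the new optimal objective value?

2818

Binding: oven time and flour. Non-binding: butter (3 unused).
Slack constraints have shadow price 0 (complementary slackness).
Dual feasibility on the basic columns requires 5·y_oven time + 5·y_flour = 65, 6·y_oven time + 4·y_flour = 64.
This yields shadow prices y_oven time = 6, y_flour = 7.
Δz = y_oven time·Δb = 6 × (-4) = -24, so new z* = 2842 − 24 = 2818.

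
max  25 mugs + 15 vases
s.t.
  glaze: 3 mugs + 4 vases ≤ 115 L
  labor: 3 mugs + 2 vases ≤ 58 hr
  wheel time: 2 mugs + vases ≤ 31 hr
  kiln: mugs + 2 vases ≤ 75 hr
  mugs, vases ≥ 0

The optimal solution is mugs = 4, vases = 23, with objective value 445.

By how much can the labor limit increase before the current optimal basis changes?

2.2

Binding constraints: labor, wheel time. The basis is B = [[3,2],[2,1]] with det -1.
Per unit increase in labor, x* moves by d = (-1, 2).
The basis stays optimal until glaze becomes binding; allowable increase = 2.2 hr.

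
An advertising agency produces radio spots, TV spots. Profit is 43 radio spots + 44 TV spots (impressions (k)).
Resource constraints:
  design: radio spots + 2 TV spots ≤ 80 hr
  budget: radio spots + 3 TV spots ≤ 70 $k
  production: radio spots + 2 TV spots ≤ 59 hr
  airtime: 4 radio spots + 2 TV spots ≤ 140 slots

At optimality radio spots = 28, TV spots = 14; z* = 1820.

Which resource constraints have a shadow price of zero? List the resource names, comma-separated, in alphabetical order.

design: 56/80 (slack 24)
budget: 70/70 (binding)
production: 56/59 (slack 3)
airtime: 140/140 (binding)
By complementary slackness, a constraint with positive slack has shadow price 0 → design, production.

design, production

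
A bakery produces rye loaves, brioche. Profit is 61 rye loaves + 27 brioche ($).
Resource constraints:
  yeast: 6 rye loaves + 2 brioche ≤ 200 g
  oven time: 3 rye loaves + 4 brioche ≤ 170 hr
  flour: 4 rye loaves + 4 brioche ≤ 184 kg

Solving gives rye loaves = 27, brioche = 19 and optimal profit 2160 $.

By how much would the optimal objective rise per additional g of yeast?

At the optimum: yeast uses 200 of 200 (binding); oven time uses 157 of 170 (slack = 13); flour uses 184 of 184 (binding).
Slack constraints have shadow price 0 (complementary slackness).
From A_Bᵀ y = c: 6·y_yeast + 4·y_flour = 61; 2·y_yeast + 4·y_flour = 27.
→ y_yeast = 8.5 and y_flour = 2.5.
Shadow price of yeast = 8.5.

8.5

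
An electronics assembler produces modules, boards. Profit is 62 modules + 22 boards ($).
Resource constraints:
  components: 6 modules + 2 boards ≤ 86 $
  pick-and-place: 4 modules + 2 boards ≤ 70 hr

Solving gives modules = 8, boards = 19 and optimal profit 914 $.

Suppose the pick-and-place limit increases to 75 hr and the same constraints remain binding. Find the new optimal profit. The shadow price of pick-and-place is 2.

Δb = 5, so new z* = 914 + (2)·(5) = 914 + 10 = 924.

924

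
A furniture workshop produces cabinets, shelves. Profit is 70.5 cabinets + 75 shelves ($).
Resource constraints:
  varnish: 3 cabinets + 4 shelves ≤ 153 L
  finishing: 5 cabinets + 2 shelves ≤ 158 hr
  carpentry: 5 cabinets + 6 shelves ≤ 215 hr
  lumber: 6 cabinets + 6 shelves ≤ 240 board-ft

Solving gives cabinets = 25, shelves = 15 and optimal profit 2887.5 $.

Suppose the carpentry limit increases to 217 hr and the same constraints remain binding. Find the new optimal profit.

2896.5

Check each constraint at x*: varnish 135/153 (slack 18); finishing 155/158 (slack 3); carpentry 215/215 (tight); lumber 240/240 (tight).
Slack constraints have shadow price 0 (complementary slackness).
From A_Bᵀ y = c: 5·y_carpentry + 6·y_lumber = 70.5; 6·y_carpentry + 6·y_lumber = 75.
Solving: y_carpentry = 4.5, y_lumber = 8.
Δz = y_carpentry·Δb = 4.5 × (2) = 9, so new z* = 2887.5 + 9 = 2896.5.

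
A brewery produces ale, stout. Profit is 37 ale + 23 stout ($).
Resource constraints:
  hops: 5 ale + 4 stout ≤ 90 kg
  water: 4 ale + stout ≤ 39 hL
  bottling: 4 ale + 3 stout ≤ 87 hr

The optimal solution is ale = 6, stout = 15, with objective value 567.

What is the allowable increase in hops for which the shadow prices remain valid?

Binding constraints: hops, water. The basis is B = [[5,4],[4,1]] with det -11.
Per unit increase in hops, x* moves by d = (-0.0909, 0.3636).
The basis stays optimal until bottling becomes binding; allowable increase = 24.75 kg.

24.75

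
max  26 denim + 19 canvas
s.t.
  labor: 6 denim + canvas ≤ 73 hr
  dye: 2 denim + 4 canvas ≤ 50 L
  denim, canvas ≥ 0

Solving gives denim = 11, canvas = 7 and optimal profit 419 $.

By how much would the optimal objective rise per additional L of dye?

4

At the optimum: labor uses 73 of 73 (binding); dye uses 50 of 50 (binding).
The binding rows give the dual system: 6·y_labor + 2·y_dye = 26 and 1·y_labor + 4·y_dye = 19.
This yields shadow prices y_labor = 3, y_dye = 4.
Shadow price of dye = 4.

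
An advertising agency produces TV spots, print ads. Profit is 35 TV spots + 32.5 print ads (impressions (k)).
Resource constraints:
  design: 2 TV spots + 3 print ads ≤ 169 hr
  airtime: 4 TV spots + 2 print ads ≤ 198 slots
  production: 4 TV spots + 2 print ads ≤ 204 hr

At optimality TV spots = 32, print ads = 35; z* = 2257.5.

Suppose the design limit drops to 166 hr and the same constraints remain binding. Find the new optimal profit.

Check each constraint at x*: design 169/169 (tight); airtime 198/198 (tight); production 198/204 (slack 6).
Since production is not tight, its dual is 0.
From A_Bᵀ y = c: 2·y_design + 4·y_airtime = 35; 3·y_design + 2·y_airtime = 32.5.
This yields shadow prices y_design = 7.5, y_airtime = 5.
Δz = y_design·Δb = 7.5 × (-3) = -22.5, so new z* = 2257.5 − 22.5 = 2235.

2235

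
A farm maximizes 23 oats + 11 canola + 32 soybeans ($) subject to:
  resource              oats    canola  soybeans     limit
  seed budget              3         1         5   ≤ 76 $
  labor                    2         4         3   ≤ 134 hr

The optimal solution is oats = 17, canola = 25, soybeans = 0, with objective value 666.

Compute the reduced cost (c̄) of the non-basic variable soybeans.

-6

Check each constraint at x*: seed budget 76/76 (tight); labor 134/134 (tight).
From A_Bᵀ y = c: 3·y_seed budget + 2·y_labor = 23; 1·y_seed budget + 4·y_labor = 11.
→ y_seed budget = 7 and y_labor = 1.
Reduced cost of soybeans: c₃ − yᵀa₃ = 32 − (7·5 + 1·3) = 32 − 38 = -6.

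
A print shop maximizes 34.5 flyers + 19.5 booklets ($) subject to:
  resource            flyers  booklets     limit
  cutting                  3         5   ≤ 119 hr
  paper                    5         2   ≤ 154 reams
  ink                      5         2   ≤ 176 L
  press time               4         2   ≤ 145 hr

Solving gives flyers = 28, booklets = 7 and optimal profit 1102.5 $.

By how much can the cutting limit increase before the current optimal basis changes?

Binding constraints: cutting, paper. The basis is B = [[3,5],[5,2]] with det -19.
Per unit increase in cutting, x* moves by d = (-0.1053, 0.2632).
The basis stays optimal until press time becomes binding; allowable increase = 180.5 hr.

180.5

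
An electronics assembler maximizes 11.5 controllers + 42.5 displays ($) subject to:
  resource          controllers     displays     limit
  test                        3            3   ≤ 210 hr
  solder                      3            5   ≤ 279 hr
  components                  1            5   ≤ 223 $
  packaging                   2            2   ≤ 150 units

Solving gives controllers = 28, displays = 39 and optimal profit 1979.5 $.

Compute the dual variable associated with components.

Check each constraint at x*: test 201/210 (slack 9); solder 279/279 (tight); components 223/223 (tight); packaging 134/150 (slack 16).
Slack constraints have shadow price 0 (complementary slackness).
The binding rows give the dual system: 3·y_solder + 1·y_components = 11.5 and 5·y_solder + 5·y_components = 42.5.
This yields shadow prices y_solder = 1.5, y_components = 7.
Shadow price of components = 7.

7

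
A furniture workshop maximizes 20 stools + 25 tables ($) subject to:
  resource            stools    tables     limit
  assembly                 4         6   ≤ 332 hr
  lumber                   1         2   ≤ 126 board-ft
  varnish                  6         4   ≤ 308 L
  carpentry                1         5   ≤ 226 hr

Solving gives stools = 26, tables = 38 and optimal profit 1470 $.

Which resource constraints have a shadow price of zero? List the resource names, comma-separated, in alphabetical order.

carpentry, lumber

assembly: 332/332 (binding)
lumber: 102/126 (slack 24)
varnish: 308/308 (binding)
carpentry: 216/226 (slack 10)
By complementary slackness, a constraint with positive slack has shadow price 0 → carpentry, lumber.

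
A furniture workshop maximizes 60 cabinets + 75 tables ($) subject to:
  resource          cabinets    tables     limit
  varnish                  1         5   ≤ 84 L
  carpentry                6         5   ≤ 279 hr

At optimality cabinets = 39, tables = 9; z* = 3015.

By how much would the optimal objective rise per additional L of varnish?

6

Both varnish and carpentry are binding at x*.
The binding rows give the dual system: 1·y_varnish + 6·y_carpentry = 60 and 5·y_varnish + 5·y_carpentry = 75.
This yields shadow prices y_varnish = 6, y_carpentry = 9.
Shadow price of varnish = 6.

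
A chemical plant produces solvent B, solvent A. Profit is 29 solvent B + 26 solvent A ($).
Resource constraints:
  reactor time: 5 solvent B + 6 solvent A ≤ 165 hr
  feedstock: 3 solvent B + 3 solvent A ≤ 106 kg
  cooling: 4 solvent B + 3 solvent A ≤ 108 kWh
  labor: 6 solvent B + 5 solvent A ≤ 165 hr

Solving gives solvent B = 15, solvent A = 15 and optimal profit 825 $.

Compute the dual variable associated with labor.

4

Binding: reactor time and labor. Non-binding: feedstock (16 unused), cooling (3 unused).
By complementary slackness, y = 0 for the non-binding constraints.
Dual feasibility on the basic columns requires 5·y_reactor time + 6·y_labor = 29, 6·y_reactor time + 5·y_labor = 26.
This yields shadow prices y_reactor time = 1, y_labor = 4.
Shadow price of labor = 4.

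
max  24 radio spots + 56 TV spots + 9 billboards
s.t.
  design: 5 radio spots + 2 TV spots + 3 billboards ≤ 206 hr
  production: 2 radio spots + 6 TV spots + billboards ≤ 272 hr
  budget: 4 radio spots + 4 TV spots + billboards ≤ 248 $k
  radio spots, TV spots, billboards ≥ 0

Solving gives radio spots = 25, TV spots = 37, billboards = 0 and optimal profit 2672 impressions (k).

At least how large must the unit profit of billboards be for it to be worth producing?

Binding: production and budget. Non-binding: design (7 unused).
Since design is not tight, its dual is 0.
From A_Bᵀ y = c: 2·y_production + 4·y_budget = 24; 6·y_production + 4·y_budget = 56.
This yields shadow prices y_production = 8, y_budget = 2.
billboards enters the basis when its profit ≥ yᵀa₃ = 8·1 + 2·1 = 10.

10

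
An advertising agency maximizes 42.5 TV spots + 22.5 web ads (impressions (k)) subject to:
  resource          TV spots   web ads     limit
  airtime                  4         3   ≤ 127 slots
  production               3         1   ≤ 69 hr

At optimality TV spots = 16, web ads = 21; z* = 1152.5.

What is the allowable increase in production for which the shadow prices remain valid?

26.25

Binding constraints: airtime, production. The basis is B = [[4,3],[3,1]] with det -5.
Per unit increase in production, x* moves by d = (0.6, -0.8).
The basis stays optimal until web ads reaches 0; allowable increase = 26.25 hr.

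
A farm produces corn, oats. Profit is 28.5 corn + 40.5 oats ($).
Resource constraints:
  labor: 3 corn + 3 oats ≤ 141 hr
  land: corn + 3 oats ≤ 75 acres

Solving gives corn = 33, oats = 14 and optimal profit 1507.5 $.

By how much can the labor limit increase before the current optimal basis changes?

Binding constraints: labor, land. The basis is B = [[3,3],[1,3]] with det 6.
Per unit increase in labor, x* moves by d = (0.5, -0.1667).
The basis stays optimal until oats reaches 0; allowable increase = 84 hr.

84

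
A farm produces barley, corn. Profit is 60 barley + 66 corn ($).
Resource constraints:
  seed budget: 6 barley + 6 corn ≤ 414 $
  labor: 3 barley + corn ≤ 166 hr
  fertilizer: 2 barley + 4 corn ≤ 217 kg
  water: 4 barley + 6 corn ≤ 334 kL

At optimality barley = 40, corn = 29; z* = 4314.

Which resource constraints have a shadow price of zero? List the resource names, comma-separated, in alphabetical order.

fertilizer, labor

seed budget: 414/414 (binding)
labor: 149/166 (slack 17)
fertilizer: 196/217 (slack 21)
water: 334/334 (binding)
By complementary slackness, a constraint with positive slack has shadow price 0 → fertilizer, labor.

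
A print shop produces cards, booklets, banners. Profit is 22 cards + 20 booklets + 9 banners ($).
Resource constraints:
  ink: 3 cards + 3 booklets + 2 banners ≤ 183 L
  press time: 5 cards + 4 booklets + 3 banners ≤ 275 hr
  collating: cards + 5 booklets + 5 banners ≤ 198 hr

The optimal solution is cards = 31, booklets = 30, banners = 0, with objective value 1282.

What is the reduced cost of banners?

Check each constraint at x*: ink 183/183 (tight); press time 275/275 (tight); collating 181/198 (slack 17).
By complementary slackness, y = 0 for the non-binding constraint.
From A_Bᵀ y = c: 3·y_ink + 5·y_press time = 22; 3·y_ink + 4·y_press time = 20.
→ y_ink = 4 and y_press time = 2.
Reduced cost of banners: c₃ − yᵀa₃ = 9 − (4·2 + 2·3) = 9 − 14 = -5.

-5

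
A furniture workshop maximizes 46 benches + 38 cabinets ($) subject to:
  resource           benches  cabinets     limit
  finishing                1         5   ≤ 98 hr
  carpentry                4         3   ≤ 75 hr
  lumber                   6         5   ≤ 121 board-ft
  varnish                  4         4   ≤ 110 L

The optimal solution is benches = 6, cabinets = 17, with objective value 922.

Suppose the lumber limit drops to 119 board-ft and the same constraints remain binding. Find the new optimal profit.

Binding: carpentry and lumber. Non-binding: finishing (7 unused), varnish (18 unused).
Slack constraints have shadow price 0 (complementary slackness).
From A_Bᵀ y = c: 4·y_carpentry + 6·y_lumber = 46; 3·y_carpentry + 5·y_lumber = 38.
Solving: y_carpentry = 1, y_lumber = 7.
Δz = y_lumber·Δb = 7 × (-2) = -14, so new z* = 922 − 14 = 908.

908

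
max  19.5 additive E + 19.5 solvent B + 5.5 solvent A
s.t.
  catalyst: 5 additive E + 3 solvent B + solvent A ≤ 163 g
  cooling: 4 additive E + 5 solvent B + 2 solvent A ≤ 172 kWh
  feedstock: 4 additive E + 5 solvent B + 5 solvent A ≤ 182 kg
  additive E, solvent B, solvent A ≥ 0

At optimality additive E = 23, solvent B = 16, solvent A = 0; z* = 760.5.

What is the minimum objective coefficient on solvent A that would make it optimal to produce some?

7.5

Check each constraint at x*: catalyst 163/163 (tight); cooling 172/172 (tight); feedstock 172/182 (slack 10).
Slack constraints have shadow price 0 (complementary slackness).
Dual feasibility on the basic columns requires 5·y_catalyst + 4·y_cooling = 19.5, 3·y_catalyst + 5·y_cooling = 19.5.
This yields shadow prices y_catalyst = 1.5, y_cooling = 3.
solvent A enters the basis when its profit ≥ yᵀa₃ = 1.5·1 + 3·2 = 7.5.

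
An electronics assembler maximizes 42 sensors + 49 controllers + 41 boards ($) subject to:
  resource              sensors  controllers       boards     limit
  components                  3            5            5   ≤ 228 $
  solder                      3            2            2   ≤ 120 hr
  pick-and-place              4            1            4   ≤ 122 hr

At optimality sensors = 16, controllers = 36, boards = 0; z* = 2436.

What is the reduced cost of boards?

At the optimum: components uses 228 of 228 (binding); solder uses 120 of 120 (binding); pick-and-place uses 100 of 122 (slack = 22).
By complementary slackness, y = 0 for the non-binding constraint.
From A_Bᵀ y = c: 3·y_components + 3·y_solder = 42; 5·y_components + 2·y_solder = 49.
Solving: y_components = 7, y_solder = 7.
Reduced cost of boards: c₃ − yᵀa₃ = 41 − (7·5 + 7·2) = 41 − 49 = -8.

-8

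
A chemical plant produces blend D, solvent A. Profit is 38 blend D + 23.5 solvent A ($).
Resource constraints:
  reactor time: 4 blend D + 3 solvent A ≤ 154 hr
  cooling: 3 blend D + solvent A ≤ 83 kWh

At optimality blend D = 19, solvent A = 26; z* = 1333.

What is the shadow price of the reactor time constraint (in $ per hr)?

Check each constraint at x*: reactor time 154/154 (tight); cooling 83/83 (tight).
The binding rows give the dual system: 4·y_reactor time + 3·y_cooling = 38 and 3·y_reactor time + 1·y_cooling = 23.5.
This yields shadow prices y_reactor time = 6.5, y_cooling = 4.
Shadow price of reactor time = 6.5.

6.5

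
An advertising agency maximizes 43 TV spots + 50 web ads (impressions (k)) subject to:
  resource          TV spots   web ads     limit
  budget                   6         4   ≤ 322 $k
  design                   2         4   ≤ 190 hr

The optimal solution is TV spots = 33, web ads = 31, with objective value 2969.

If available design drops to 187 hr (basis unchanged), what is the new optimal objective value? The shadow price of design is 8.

Δb = -3, so new z* = 2969 + (8)·(-3) = 2969 − 24 = 2945.

2945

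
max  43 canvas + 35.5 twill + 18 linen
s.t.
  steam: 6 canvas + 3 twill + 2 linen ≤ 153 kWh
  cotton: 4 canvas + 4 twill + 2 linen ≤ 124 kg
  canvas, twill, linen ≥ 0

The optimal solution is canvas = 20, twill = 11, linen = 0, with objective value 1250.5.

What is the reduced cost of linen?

Check each constraint at x*: steam 153/153 (tight); cotton 124/124 (tight).
From A_Bᵀ y = c: 6·y_steam + 4·y_cotton = 43; 3·y_steam + 4·y_cotton = 35.5.
Solving: y_steam = 2.5, y_cotton = 7.
Reduced cost of linen: c₃ − yᵀa₃ = 18 − (2.5·2 + 7·2) = 18 − 19 = -1.

-1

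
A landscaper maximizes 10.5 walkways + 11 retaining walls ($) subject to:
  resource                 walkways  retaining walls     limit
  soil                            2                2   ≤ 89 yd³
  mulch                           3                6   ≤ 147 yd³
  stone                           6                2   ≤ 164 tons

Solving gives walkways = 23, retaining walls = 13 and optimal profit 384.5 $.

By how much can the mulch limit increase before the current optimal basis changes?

Binding constraints: mulch, stone. The basis is B = [[3,6],[6,2]] with det -30.
Per unit increase in mulch, x* moves by d = (-0.0667, 0.2).
The basis stays optimal until soil becomes binding; allowable increase = 63.75 yd³.

63.75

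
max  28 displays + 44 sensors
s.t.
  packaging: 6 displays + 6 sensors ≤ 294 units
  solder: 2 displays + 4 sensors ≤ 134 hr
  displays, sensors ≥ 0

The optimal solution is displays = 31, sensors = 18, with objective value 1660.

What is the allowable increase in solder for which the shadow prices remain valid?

Binding constraints: packaging, solder. The basis is B = [[6,6],[2,4]] with det 12.
Per unit increase in solder, x* moves by d = (-0.5, 0.5).
The basis stays optimal until displays reaches 0; allowable increase = 62 hr.

62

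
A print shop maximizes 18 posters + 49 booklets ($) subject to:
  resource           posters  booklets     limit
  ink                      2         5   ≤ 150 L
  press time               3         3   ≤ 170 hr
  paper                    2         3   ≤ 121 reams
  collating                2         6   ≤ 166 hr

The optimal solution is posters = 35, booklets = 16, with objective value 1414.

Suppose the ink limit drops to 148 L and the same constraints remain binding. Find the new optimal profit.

Binding: ink and collating. Non-binding: press time (17 unused), paper (3 unused).
Since press time, paper are not tight, their duals are 0.
Dual feasibility on the basic columns requires 2·y_ink + 2·y_collating = 18, 5·y_ink + 6·y_collating = 49.
Solving: y_ink = 5, y_collating = 4.
Δz = y_ink·Δb = 5 × (-2) = -10, so new z* = 1414 − 10 = 1404.

1404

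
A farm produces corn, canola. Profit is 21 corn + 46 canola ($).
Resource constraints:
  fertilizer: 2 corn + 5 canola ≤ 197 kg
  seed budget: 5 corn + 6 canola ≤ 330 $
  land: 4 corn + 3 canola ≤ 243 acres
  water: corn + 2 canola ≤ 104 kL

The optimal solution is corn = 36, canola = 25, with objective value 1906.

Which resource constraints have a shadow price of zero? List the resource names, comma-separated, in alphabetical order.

fertilizer: 197/197 (binding)
seed budget: 330/330 (binding)
land: 219/243 (slack 24)
water: 86/104 (slack 18)
By complementary slackness, a constraint with positive slack has shadow price 0 → land, water.

land, water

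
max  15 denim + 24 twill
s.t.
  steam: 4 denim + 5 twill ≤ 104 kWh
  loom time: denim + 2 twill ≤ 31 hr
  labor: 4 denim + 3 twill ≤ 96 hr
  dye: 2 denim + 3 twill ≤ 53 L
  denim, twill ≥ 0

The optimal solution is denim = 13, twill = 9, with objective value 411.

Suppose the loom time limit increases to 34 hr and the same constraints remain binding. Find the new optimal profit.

Check each constraint at x*: steam 97/104 (slack 7); loom time 31/31 (tight); labor 79/96 (slack 17); dye 53/53 (tight).
Slack constraints have shadow price 0 (complementary slackness).
From A_Bᵀ y = c: 1·y_loom time + 2·y_dye = 15; 2·y_loom time + 3·y_dye = 24.
This yields shadow prices y_loom time = 3, y_dye = 6.
Δz = y_loom time·Δb = 3 × (3) = 9, so new z* = 411 + 9 = 420.

420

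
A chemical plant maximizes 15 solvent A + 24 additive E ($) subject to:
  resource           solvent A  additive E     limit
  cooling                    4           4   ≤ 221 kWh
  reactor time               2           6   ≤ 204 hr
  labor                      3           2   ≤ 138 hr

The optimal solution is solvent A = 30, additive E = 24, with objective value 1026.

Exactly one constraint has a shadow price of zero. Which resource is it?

cooling

cooling: 216/221 (slack 5)
reactor time: 204/204 (binding)
labor: 138/138 (binding)
By complementary slackness, a constraint with positive slack has shadow price 0 → cooling.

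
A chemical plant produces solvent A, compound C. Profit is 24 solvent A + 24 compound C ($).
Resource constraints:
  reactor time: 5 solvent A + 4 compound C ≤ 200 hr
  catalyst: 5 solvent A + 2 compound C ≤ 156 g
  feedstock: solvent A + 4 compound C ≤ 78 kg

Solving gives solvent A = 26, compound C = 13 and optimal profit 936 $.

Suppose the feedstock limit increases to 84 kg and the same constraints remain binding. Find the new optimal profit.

960

At the optimum: reactor time uses 182 of 200 (slack = 18); catalyst uses 156 of 156 (binding); feedstock uses 78 of 78 (binding).
Since reactor time is not tight, its dual is 0.
The binding rows give the dual system: 5·y_catalyst + 1·y_feedstock = 24 and 2·y_catalyst + 4·y_feedstock = 24.
This yields shadow prices y_catalyst = 4, y_feedstock = 4.
Δz = y_feedstock·Δb = 4 × (6) = 24, so new z* = 936 + 24 = 960.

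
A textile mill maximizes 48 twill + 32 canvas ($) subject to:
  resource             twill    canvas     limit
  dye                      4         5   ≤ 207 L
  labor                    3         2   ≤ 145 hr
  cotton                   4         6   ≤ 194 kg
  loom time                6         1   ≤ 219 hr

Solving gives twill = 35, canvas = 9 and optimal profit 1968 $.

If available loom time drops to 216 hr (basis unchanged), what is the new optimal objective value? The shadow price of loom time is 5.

1953

Δb = -3, so new z* = 1968 + (5)·(-3) = 1968 − 15 = 1953.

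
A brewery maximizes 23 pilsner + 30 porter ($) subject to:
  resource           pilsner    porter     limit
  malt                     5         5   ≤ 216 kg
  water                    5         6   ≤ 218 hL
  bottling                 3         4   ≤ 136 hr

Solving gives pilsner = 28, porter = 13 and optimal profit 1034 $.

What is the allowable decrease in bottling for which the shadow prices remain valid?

4.4

Binding constraints: water, bottling. The basis is B = [[5,6],[3,4]] with det 2.
Per unit decrease in bottling, x* moves by d = (3, -2.5).
The basis stays optimal until malt becomes binding; allowable decrease = 4.4 hr.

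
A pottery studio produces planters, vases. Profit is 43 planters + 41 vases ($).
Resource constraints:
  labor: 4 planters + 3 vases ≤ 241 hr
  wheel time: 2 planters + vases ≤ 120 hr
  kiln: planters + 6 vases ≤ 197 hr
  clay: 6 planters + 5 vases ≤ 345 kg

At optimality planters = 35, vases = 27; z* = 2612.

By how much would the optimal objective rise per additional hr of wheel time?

At the optimum: labor uses 221 of 241 (slack = 20); wheel time uses 97 of 120 (slack = 23); kiln uses 197 of 197 (binding); clay uses 345 of 345 (binding).
By complementary slackness, y = 0 for the non-binding constraints.
The binding rows give the dual system: 1·y_kiln + 6·y_clay = 43 and 6·y_kiln + 5·y_clay = 41.
This yields shadow prices y_kiln = 1, y_clay = 7.
Shadow price of wheel time = 0.

0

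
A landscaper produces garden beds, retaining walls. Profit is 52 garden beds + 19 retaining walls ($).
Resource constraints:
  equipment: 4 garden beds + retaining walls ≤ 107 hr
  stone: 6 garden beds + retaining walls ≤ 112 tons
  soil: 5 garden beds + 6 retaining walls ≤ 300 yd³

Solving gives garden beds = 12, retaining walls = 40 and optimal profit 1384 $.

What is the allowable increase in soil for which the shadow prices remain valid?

Binding constraints: stone, soil. The basis is B = [[6,1],[5,6]] with det 31.
Per unit increase in soil, x* moves by d = (-0.0323, 0.1935).
The basis stays optimal until equipment becomes binding; allowable increase = 294.5 yd³.

294.5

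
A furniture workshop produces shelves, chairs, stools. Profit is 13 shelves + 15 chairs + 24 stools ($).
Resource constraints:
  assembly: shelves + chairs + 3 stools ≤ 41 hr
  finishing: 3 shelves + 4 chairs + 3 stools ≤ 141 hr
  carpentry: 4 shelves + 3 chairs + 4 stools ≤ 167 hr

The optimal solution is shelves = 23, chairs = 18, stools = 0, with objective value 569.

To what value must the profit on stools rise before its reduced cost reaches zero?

Binding: assembly and finishing. Non-binding: carpentry (21 unused).
By complementary slackness, y = 0 for the non-binding constraint.
From A_Bᵀ y = c: 1·y_assembly + 3·y_finishing = 13; 1·y_assembly + 4·y_finishing = 15.
This yields shadow prices y_assembly = 7, y_finishing = 2.
stools enters the basis when its profit ≥ yᵀa₃ = 7·3 + 2·3 = 27.

27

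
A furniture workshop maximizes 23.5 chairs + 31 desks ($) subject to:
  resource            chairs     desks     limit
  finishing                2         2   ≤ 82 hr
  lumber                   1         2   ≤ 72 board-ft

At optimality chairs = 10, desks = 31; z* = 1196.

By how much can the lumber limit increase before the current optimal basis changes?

10

Binding constraints: finishing, lumber. The basis is B = [[2,2],[1,2]] with det 2.
Per unit increase in lumber, x* moves by d = (-1, 1).
The basis stays optimal until chairs reaches 0; allowable increase = 10 board-ft.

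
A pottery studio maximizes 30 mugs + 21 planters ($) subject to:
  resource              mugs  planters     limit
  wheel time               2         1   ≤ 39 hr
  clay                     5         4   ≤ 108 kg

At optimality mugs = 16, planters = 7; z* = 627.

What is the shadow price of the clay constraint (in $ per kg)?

4

Both wheel time and clay are binding at x*.
From A_Bᵀ y = c: 2·y_wheel time + 5·y_clay = 30; 1·y_wheel time + 4·y_clay = 21.
→ y_wheel time = 5 and y_clay = 4.
Shadow price of clay = 4.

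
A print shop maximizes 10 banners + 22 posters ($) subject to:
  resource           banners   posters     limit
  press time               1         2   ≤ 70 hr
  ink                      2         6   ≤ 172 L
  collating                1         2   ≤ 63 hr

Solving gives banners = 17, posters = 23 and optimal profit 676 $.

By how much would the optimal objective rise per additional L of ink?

1

At the optimum: press time uses 63 of 70 (slack = 7); ink uses 172 of 172 (binding); collating uses 63 of 63 (binding).
Since press time is not tight, its dual is 0.
Dual feasibility on the basic columns requires 2·y_ink + 1·y_collating = 10, 6·y_ink + 2·y_collating = 22.
Solving: y_ink = 1, y_collating = 8.
Shadow price of ink = 1.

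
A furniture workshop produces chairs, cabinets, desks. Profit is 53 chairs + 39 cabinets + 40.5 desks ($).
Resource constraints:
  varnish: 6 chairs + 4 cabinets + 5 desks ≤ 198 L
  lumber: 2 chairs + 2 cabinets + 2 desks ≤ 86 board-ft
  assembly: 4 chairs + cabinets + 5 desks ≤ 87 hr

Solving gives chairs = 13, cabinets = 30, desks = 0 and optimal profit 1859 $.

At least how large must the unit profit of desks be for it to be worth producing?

46

Binding: varnish and lumber. Non-binding: assembly (5 unused).
By complementary slackness, y = 0 for the non-binding constraint.
The binding rows give the dual system: 6·y_varnish + 2·y_lumber = 53 and 4·y_varnish + 2·y_lumber = 39.
This yields shadow prices y_varnish = 7, y_lumber = 5.5.
desks enters the basis when its profit ≥ yᵀa₃ = 7·5 + 5.5·2 = 46.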